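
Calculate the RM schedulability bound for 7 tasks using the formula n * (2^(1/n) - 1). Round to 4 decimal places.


Compute 2^(1/7) = 1.1040895137
Subtract 1: 1.1040895137 - 1 = 0.1040895137
Multiply by n: 7 * 0.1040895137 = 0.7286265959
Round to 4 dp: 0.7286

0.7286


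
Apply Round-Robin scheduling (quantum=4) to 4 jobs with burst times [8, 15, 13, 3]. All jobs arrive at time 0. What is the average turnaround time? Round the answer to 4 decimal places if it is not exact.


Time quantum = 4
Execution trace:
  J1 runs 4 units, time = 4
  J2 runs 4 units, time = 8
  J3 runs 4 units, time = 12
  J4 runs 3 units, time = 15
  J1 runs 4 units, time = 19
  J2 runs 4 units, time = 23
  J3 runs 4 units, time = 27
  J2 runs 4 units, time = 31
  J3 runs 4 units, time = 35
  J2 runs 3 units, time = 38
  J3 runs 1 units, time = 39
Finish times: [19, 38, 39, 15]
Average turnaround = 111/4 = 27.75

27.75


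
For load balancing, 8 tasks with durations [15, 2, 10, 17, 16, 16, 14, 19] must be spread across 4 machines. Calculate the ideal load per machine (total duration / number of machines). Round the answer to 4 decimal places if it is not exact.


Total processing time = 15 + 2 + 10 + 17 + 16 + 16 + 14 + 19 = 109
Number of machines = 4
Ideal balanced load = 109 / 4 = 27.25

27.25


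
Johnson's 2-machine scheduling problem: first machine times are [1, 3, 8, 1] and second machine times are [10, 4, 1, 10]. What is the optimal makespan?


Apply Johnson's rule:
  Group 1 (a <= b): [(1, 1, 10), (4, 1, 10), (2, 3, 4)]
  Group 2 (a > b): [(3, 8, 1)]
Optimal job order: [1, 4, 2, 3]
Schedule:
  Job 1: M1 done at 1, M2 done at 11
  Job 4: M1 done at 2, M2 done at 21
  Job 2: M1 done at 5, M2 done at 25
  Job 3: M1 done at 13, M2 done at 26
Makespan = 26

26


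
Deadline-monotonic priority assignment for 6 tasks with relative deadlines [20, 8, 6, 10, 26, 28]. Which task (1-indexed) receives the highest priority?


Sort tasks by relative deadline (ascending):
  Task 3: deadline = 6
  Task 2: deadline = 8
  Task 4: deadline = 10
  Task 1: deadline = 20
  Task 5: deadline = 26
  Task 6: deadline = 28
Priority order (highest first): [3, 2, 4, 1, 5, 6]
Highest priority task = 3

3


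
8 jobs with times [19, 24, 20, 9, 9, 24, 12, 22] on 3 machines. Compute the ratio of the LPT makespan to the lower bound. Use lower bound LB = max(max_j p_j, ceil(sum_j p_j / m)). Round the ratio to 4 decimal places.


LPT order: [24, 24, 22, 20, 19, 12, 9, 9]
Machine loads after assignment: [43, 45, 51]
LPT makespan = 51
Lower bound = max(max_job, ceil(total/3)) = max(24, 47) = 47
Ratio = 51 / 47 = 1.0851

1.0851


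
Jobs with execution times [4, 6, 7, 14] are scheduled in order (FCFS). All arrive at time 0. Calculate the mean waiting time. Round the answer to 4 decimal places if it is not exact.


FCFS order (as given): [4, 6, 7, 14]
Waiting times:
  Job 1: wait = 0
  Job 2: wait = 4
  Job 3: wait = 10
  Job 4: wait = 17
Sum of waiting times = 31
Average waiting time = 31/4 = 7.75

7.75


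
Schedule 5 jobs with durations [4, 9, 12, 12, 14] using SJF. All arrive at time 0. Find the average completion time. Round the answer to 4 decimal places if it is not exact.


SJF order (ascending): [4, 9, 12, 12, 14]
Completion times:
  Job 1: burst=4, C=4
  Job 2: burst=9, C=13
  Job 3: burst=12, C=25
  Job 4: burst=12, C=37
  Job 5: burst=14, C=51
Average completion = 130/5 = 26.0

26.0


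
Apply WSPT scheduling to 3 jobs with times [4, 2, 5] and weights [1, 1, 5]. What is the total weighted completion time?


Compute p/w ratios and sort ascending (WSPT): [(5, 5), (2, 1), (4, 1)]
Compute weighted completion times:
  Job (p=5,w=5): C=5, w*C=5*5=25
  Job (p=2,w=1): C=7, w*C=1*7=7
  Job (p=4,w=1): C=11, w*C=1*11=11
Total weighted completion time = 43

43


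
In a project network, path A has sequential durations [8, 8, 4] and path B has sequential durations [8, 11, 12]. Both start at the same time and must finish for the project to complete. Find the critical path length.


Path A total = 8 + 8 + 4 = 20
Path B total = 8 + 11 + 12 = 31
Critical path = longest path = max(20, 31) = 31

31


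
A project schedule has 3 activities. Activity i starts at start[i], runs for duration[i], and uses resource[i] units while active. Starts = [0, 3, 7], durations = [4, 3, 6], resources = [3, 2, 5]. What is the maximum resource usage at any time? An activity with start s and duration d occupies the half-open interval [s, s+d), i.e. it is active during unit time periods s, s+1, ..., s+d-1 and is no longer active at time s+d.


Each activity i is active on [start_i, start_i + duration_i).
Compute total resource usage per time slot:
  t=0: active resources = [3], total = 3
  t=1: active resources = [3], total = 3
  t=2: active resources = [3], total = 3
  t=3: active resources = [3, 2], total = 5
  t=4: active resources = [2], total = 2
  t=5: active resources = [2], total = 2
  t=6: active resources = [], total = 0
  t=7: active resources = [5], total = 5
  t=8: active resources = [5], total = 5
  t=9: active resources = [5], total = 5
  t=10: active resources = [5], total = 5
  t=11: active resources = [5], total = 5
  t=12: active resources = [5], total = 5
Peak resource demand = 5

5


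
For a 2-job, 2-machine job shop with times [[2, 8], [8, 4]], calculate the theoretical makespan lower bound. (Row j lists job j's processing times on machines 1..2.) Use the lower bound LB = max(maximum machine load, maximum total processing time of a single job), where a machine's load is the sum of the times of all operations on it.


Machine loads:
  Machine 1: 2 + 8 = 10
  Machine 2: 8 + 4 = 12
Max machine load = 12
Job totals:
  Job 1: 10
  Job 2: 12
Max job total = 12
Lower bound = max(12, 12) = 12

12


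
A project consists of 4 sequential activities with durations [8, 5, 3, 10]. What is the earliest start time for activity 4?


Activity 4 starts after activities 1 through 3 complete.
Predecessor durations: [8, 5, 3]
ES = 8 + 5 + 3 = 16

16


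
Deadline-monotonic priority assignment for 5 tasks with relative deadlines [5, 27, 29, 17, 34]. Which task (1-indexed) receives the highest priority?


Sort tasks by relative deadline (ascending):
  Task 1: deadline = 5
  Task 4: deadline = 17
  Task 2: deadline = 27
  Task 3: deadline = 29
  Task 5: deadline = 34
Priority order (highest first): [1, 4, 2, 3, 5]
Highest priority task = 1

1


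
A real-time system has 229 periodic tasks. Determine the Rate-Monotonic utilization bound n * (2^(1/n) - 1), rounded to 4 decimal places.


Compute 2^(1/229) = 1.0030314291
Subtract 1: 1.0030314291 - 1 = 0.0030314291
Multiply by n: 229 * 0.0030314291 = 0.6941972639
Round to 4 dp: 0.6942

0.6942


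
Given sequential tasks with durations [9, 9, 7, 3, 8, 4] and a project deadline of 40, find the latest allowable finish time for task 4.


LF(activity 4) = deadline - sum of successor durations
Successors: activities 5 through 6 with durations [8, 4]
Sum of successor durations = 12
LF = 40 - 12 = 28

28


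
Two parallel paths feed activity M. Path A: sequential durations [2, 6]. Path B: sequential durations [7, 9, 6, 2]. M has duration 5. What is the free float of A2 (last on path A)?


ES(A2) = sum of predecessors on chain A = 2
EF(A2) = ES + duration = 2 + 6 = 8
Successor of A2 is M. ES(M) = max(sum(A), sum(B)) = max(8, 24) = 24
Free float = ES(successor) - EF(current) = 24 - 8 = 16

16


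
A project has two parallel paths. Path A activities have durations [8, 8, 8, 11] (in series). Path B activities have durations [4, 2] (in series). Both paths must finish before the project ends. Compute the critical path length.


Path A total = 8 + 8 + 8 + 11 = 35
Path B total = 4 + 2 = 6
Critical path = longest path = max(35, 6) = 35

35


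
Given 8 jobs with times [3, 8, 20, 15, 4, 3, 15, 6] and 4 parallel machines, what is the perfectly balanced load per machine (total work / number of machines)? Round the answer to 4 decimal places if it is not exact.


Total processing time = 3 + 8 + 20 + 15 + 4 + 3 + 15 + 6 = 74
Number of machines = 4
Ideal balanced load = 74 / 4 = 18.5

18.5


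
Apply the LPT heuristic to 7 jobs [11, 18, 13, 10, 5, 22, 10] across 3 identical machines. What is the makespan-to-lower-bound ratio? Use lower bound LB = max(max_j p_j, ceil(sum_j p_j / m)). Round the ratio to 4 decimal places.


LPT order: [22, 18, 13, 11, 10, 10, 5]
Machine loads after assignment: [32, 28, 29]
LPT makespan = 32
Lower bound = max(max_job, ceil(total/3)) = max(22, 30) = 30
Ratio = 32 / 30 = 1.0667

1.0667


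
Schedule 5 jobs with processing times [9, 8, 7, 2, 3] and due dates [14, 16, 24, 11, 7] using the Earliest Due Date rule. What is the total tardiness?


Sort by due date (EDD order): [(3, 7), (2, 11), (9, 14), (8, 16), (7, 24)]
Compute completion times and tardiness:
  Job 1: p=3, d=7, C=3, tardiness=max(0,3-7)=0
  Job 2: p=2, d=11, C=5, tardiness=max(0,5-11)=0
  Job 3: p=9, d=14, C=14, tardiness=max(0,14-14)=0
  Job 4: p=8, d=16, C=22, tardiness=max(0,22-16)=6
  Job 5: p=7, d=24, C=29, tardiness=max(0,29-24)=5
Total tardiness = 11

11


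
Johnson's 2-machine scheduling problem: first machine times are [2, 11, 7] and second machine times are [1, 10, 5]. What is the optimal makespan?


Apply Johnson's rule:
  Group 1 (a <= b): []
  Group 2 (a > b): [(2, 11, 10), (3, 7, 5), (1, 2, 1)]
Optimal job order: [2, 3, 1]
Schedule:
  Job 2: M1 done at 11, M2 done at 21
  Job 3: M1 done at 18, M2 done at 26
  Job 1: M1 done at 20, M2 done at 27
Makespan = 27

27


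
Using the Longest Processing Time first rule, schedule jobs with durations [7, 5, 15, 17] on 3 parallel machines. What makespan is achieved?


Sort jobs in decreasing order (LPT): [17, 15, 7, 5]
Assign each job to the least loaded machine:
  Machine 1: jobs [17], load = 17
  Machine 2: jobs [15], load = 15
  Machine 3: jobs [7, 5], load = 12
Makespan = max load = 17

17


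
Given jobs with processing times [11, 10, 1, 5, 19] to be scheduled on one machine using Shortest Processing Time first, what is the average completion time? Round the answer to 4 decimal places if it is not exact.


Sort jobs by processing time (SPT order): [1, 5, 10, 11, 19]
Compute completion times sequentially:
  Job 1: processing = 1, completes at 1
  Job 2: processing = 5, completes at 6
  Job 3: processing = 10, completes at 16
  Job 4: processing = 11, completes at 27
  Job 5: processing = 19, completes at 46
Sum of completion times = 96
Average completion time = 96/5 = 19.2

19.2


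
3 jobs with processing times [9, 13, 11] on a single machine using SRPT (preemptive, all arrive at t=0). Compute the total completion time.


Since all jobs arrive at t=0, SRPT equals SPT ordering.
SPT order: [9, 11, 13]
Completion times:
  Job 1: p=9, C=9
  Job 2: p=11, C=20
  Job 3: p=13, C=33
Total completion time = 9 + 20 + 33 = 62

62


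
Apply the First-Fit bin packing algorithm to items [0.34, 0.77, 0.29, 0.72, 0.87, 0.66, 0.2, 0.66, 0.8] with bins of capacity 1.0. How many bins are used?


Place items sequentially using First-Fit:
  Item 0.34 -> new Bin 1
  Item 0.77 -> new Bin 2
  Item 0.29 -> Bin 1 (now 0.63)
  Item 0.72 -> new Bin 3
  Item 0.87 -> new Bin 4
  Item 0.66 -> new Bin 5
  Item 0.2 -> Bin 1 (now 0.83)
  Item 0.66 -> new Bin 6
  Item 0.8 -> new Bin 7
Total bins used = 7

7


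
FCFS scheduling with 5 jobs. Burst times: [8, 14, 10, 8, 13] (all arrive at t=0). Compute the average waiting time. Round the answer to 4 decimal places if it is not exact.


FCFS order (as given): [8, 14, 10, 8, 13]
Waiting times:
  Job 1: wait = 0
  Job 2: wait = 8
  Job 3: wait = 22
  Job 4: wait = 32
  Job 5: wait = 40
Sum of waiting times = 102
Average waiting time = 102/5 = 20.4

20.4


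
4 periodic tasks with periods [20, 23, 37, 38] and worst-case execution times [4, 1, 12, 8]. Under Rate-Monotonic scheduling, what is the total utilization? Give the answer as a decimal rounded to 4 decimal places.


Compute individual utilizations (exact fractions):
  Task 1: C/T = 4/20 = 1/5 (approx. 0.2)
  Task 2: C/T = 1/23 (approx. 0.0435)
  Task 3: C/T = 12/37 (approx. 0.3243)
  Task 4: C/T = 8/38 = 4/19 (approx. 0.2105)
Total utilization U = 1/5 + 1/23 + 12/37 + 4/19 = 62924/80845
Rounded to 4 decimal places: U = 0.7783
RM (Liu & Layland) bound for 4 tasks = 0.756828; compare with U = 62924/80845 (approx. 0.778329)
bound < U <= 1, so the RM sufficient condition is not met (inconclusive; an exact test such as response-time analysis is needed).

0.7783


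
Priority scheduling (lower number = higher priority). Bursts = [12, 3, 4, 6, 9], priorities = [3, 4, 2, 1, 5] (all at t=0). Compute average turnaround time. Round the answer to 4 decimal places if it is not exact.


Sort by priority (ascending = highest first):
Order: [(1, 6), (2, 4), (3, 12), (4, 3), (5, 9)]
Completion times:
  Priority 1, burst=6, C=6
  Priority 2, burst=4, C=10
  Priority 3, burst=12, C=22
  Priority 4, burst=3, C=25
  Priority 5, burst=9, C=34
Average turnaround = 97/5 = 19.4

19.4


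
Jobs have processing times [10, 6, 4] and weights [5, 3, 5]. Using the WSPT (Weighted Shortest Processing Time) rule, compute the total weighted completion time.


Compute p/w ratios and sort ascending (WSPT): [(4, 5), (10, 5), (6, 3)]
Compute weighted completion times:
  Job (p=4,w=5): C=4, w*C=5*4=20
  Job (p=10,w=5): C=14, w*C=5*14=70
  Job (p=6,w=3): C=20, w*C=3*20=60
Total weighted completion time = 150

150


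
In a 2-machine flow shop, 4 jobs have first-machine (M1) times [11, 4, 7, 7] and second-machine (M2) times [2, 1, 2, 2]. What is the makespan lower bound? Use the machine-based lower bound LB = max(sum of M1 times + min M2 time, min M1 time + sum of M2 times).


LB1 = sum(M1 times) + min(M2 times) = 29 + 1 = 30
LB2 = min(M1 times) + sum(M2 times) = 4 + 7 = 11
Lower bound = max(LB1, LB2) = max(30, 11) = 30

30


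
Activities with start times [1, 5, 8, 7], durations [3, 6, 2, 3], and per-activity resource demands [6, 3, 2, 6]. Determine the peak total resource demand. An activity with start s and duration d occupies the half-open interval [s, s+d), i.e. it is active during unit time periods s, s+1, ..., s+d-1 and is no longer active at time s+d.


Each activity i is active on [start_i, start_i + duration_i).
Compute total resource usage per time slot:
  t=0: active resources = [], total = 0
  t=1: active resources = [6], total = 6
  t=2: active resources = [6], total = 6
  t=3: active resources = [6], total = 6
  t=4: active resources = [], total = 0
  t=5: active resources = [3], total = 3
  t=6: active resources = [3], total = 3
  t=7: active resources = [3, 6], total = 9
  t=8: active resources = [3, 2, 6], total = 11
  t=9: active resources = [3, 2, 6], total = 11
  t=10: active resources = [3], total = 3
Peak resource demand = 11

11


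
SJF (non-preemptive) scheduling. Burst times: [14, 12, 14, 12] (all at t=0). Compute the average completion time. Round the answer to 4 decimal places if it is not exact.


SJF order (ascending): [12, 12, 14, 14]
Completion times:
  Job 1: burst=12, C=12
  Job 2: burst=12, C=24
  Job 3: burst=14, C=38
  Job 4: burst=14, C=52
Average completion = 126/4 = 31.5

31.5


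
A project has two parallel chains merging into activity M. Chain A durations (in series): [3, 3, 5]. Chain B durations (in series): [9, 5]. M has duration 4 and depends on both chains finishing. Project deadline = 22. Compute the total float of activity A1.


Forward pass: ES(A1) = sum of predecessors on chain A = 0
EF = ES + duration = 0 + 3 = 3
Backward pass: LF(M) = deadline = 22; LS(M) = 22 - 4 = 18
LF(A1) = LS(M) - sum(successors on chain A) = 18 - 8 = 10
LS = LF - duration = 10 - 3 = 7
Total float = LS - ES = 7 - 0 = 7

7


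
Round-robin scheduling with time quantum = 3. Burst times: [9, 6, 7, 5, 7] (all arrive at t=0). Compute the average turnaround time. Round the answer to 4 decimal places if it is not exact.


Time quantum = 3
Execution trace:
  J1 runs 3 units, time = 3
  J2 runs 3 units, time = 6
  J3 runs 3 units, time = 9
  J4 runs 3 units, time = 12
  J5 runs 3 units, time = 15
  J1 runs 3 units, time = 18
  J2 runs 3 units, time = 21
  J3 runs 3 units, time = 24
  J4 runs 2 units, time = 26
  J5 runs 3 units, time = 29
  J1 runs 3 units, time = 32
  J3 runs 1 units, time = 33
  J5 runs 1 units, time = 34
Finish times: [32, 21, 33, 26, 34]
Average turnaround = 146/5 = 29.2

29.2


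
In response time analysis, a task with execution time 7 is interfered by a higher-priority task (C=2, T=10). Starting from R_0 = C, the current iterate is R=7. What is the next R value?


R_next = C + ceil(R_prev / T_hp) * C_hp
ceil(7 / 10) = ceil(0.7) = 1
Interference = 1 * 2 = 2
R_next = 7 + 2 = 9

9


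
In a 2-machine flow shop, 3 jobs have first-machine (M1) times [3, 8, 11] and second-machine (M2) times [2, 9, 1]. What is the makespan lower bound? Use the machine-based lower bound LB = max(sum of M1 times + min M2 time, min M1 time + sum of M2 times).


LB1 = sum(M1 times) + min(M2 times) = 22 + 1 = 23
LB2 = min(M1 times) + sum(M2 times) = 3 + 12 = 15
Lower bound = max(LB1, LB2) = max(23, 15) = 23

23


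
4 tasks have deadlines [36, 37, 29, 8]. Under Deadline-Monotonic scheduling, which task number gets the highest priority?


Sort tasks by relative deadline (ascending):
  Task 4: deadline = 8
  Task 3: deadline = 29
  Task 1: deadline = 36
  Task 2: deadline = 37
Priority order (highest first): [4, 3, 1, 2]
Highest priority task = 4

4


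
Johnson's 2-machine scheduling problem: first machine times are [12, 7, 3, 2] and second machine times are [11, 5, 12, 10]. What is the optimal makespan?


Apply Johnson's rule:
  Group 1 (a <= b): [(4, 2, 10), (3, 3, 12)]
  Group 2 (a > b): [(1, 12, 11), (2, 7, 5)]
Optimal job order: [4, 3, 1, 2]
Schedule:
  Job 4: M1 done at 2, M2 done at 12
  Job 3: M1 done at 5, M2 done at 24
  Job 1: M1 done at 17, M2 done at 35
  Job 2: M1 done at 24, M2 done at 40
Makespan = 40

40


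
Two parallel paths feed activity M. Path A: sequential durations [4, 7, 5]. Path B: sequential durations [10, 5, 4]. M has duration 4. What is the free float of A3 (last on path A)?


ES(A3) = sum of predecessors on chain A = 11
EF(A3) = ES + duration = 11 + 5 = 16
Successor of A3 is M. ES(M) = max(sum(A), sum(B)) = max(16, 19) = 19
Free float = ES(successor) - EF(current) = 19 - 16 = 3

3


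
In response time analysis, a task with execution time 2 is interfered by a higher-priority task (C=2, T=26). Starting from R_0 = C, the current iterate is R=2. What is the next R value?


R_next = C + ceil(R_prev / T_hp) * C_hp
ceil(2 / 26) = ceil(0.0769) = 1
Interference = 1 * 2 = 2
R_next = 2 + 2 = 4

4


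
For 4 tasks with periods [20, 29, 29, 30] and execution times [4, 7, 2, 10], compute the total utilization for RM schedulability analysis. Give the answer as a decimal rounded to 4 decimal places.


Compute individual utilizations (exact fractions):
  Task 1: C/T = 4/20 = 1/5 (approx. 0.2)
  Task 2: C/T = 7/29 (approx. 0.2414)
  Task 3: C/T = 2/29 (approx. 0.069)
  Task 4: C/T = 10/30 = 1/3 (approx. 0.3333)
Total utilization U = 1/5 + 7/29 + 2/29 + 1/3 = 367/435
Rounded to 4 decimal places: U = 0.8437
RM (Liu & Layland) bound for 4 tasks = 0.756828; compare with U = 367/435 (approx. 0.843678)
bound < U <= 1, so the RM sufficient condition is not met (inconclusive; an exact test such as response-time analysis is needed).

0.8437


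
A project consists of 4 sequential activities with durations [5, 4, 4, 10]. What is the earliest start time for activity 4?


Activity 4 starts after activities 1 through 3 complete.
Predecessor durations: [5, 4, 4]
ES = 5 + 4 + 4 = 13

13


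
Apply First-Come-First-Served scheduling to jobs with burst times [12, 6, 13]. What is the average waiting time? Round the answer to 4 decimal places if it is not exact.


FCFS order (as given): [12, 6, 13]
Waiting times:
  Job 1: wait = 0
  Job 2: wait = 12
  Job 3: wait = 18
Sum of waiting times = 30
Average waiting time = 30/3 = 10.0

10.0


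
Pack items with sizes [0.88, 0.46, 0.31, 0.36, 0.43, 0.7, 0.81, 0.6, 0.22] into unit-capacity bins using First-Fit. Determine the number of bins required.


Place items sequentially using First-Fit:
  Item 0.88 -> new Bin 1
  Item 0.46 -> new Bin 2
  Item 0.31 -> Bin 2 (now 0.77)
  Item 0.36 -> new Bin 3
  Item 0.43 -> Bin 3 (now 0.79)
  Item 0.7 -> new Bin 4
  Item 0.81 -> new Bin 5
  Item 0.6 -> new Bin 6
  Item 0.22 -> Bin 2 (now 0.99)
Total bins used = 6

6


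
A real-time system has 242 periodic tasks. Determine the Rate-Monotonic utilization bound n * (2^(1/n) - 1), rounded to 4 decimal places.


Compute 2^(1/242) = 1.0028683504
Subtract 1: 1.0028683504 - 1 = 0.0028683504
Multiply by n: 242 * 0.0028683504 = 0.6941407968
Round to 4 dp: 0.6941

0.6941


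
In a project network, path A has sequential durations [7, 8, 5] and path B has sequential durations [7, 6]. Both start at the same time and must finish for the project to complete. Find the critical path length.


Path A total = 7 + 8 + 5 = 20
Path B total = 7 + 6 = 13
Critical path = longest path = max(20, 13) = 20

20


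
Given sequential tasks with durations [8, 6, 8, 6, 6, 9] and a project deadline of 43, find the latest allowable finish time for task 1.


LF(activity 1) = deadline - sum of successor durations
Successors: activities 2 through 6 with durations [6, 8, 6, 6, 9]
Sum of successor durations = 35
LF = 43 - 35 = 8

8


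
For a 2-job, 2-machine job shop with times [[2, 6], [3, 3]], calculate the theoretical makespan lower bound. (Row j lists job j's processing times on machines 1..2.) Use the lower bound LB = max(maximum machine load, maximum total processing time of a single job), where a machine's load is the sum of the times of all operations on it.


Machine loads:
  Machine 1: 2 + 3 = 5
  Machine 2: 6 + 3 = 9
Max machine load = 9
Job totals:
  Job 1: 8
  Job 2: 6
Max job total = 8
Lower bound = max(9, 8) = 9

9


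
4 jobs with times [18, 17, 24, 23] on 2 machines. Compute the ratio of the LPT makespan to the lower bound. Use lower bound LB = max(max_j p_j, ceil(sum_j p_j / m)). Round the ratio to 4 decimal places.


LPT order: [24, 23, 18, 17]
Machine loads after assignment: [41, 41]
LPT makespan = 41
Lower bound = max(max_job, ceil(total/2)) = max(24, 41) = 41
Ratio = 41 / 41 = 1.0

1.0


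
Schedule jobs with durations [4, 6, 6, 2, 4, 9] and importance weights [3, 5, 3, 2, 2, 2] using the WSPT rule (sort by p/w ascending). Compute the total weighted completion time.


Compute p/w ratios and sort ascending (WSPT): [(2, 2), (6, 5), (4, 3), (6, 3), (4, 2), (9, 2)]
Compute weighted completion times:
  Job (p=2,w=2): C=2, w*C=2*2=4
  Job (p=6,w=5): C=8, w*C=5*8=40
  Job (p=4,w=3): C=12, w*C=3*12=36
  Job (p=6,w=3): C=18, w*C=3*18=54
  Job (p=4,w=2): C=22, w*C=2*22=44
  Job (p=9,w=2): C=31, w*C=2*31=62
Total weighted completion time = 240

240


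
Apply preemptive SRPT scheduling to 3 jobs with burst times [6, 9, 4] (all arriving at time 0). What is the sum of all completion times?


Since all jobs arrive at t=0, SRPT equals SPT ordering.
SPT order: [4, 6, 9]
Completion times:
  Job 1: p=4, C=4
  Job 2: p=6, C=10
  Job 3: p=9, C=19
Total completion time = 4 + 10 + 19 = 33

33


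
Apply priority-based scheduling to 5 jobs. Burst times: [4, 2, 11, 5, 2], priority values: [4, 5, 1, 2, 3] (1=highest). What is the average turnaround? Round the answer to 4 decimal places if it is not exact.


Sort by priority (ascending = highest first):
Order: [(1, 11), (2, 5), (3, 2), (4, 4), (5, 2)]
Completion times:
  Priority 1, burst=11, C=11
  Priority 2, burst=5, C=16
  Priority 3, burst=2, C=18
  Priority 4, burst=4, C=22
  Priority 5, burst=2, C=24
Average turnaround = 91/5 = 18.2

18.2


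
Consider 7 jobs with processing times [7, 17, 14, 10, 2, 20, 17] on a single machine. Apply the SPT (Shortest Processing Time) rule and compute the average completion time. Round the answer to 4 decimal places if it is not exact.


Sort jobs by processing time (SPT order): [2, 7, 10, 14, 17, 17, 20]
Compute completion times sequentially:
  Job 1: processing = 2, completes at 2
  Job 2: processing = 7, completes at 9
  Job 3: processing = 10, completes at 19
  Job 4: processing = 14, completes at 33
  Job 5: processing = 17, completes at 50
  Job 6: processing = 17, completes at 67
  Job 7: processing = 20, completes at 87
Sum of completion times = 267
Average completion time = 267/7 = 38.1429

38.1429


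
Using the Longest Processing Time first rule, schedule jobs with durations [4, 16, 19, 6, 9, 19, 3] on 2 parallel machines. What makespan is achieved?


Sort jobs in decreasing order (LPT): [19, 19, 16, 9, 6, 4, 3]
Assign each job to the least loaded machine:
  Machine 1: jobs [19, 16, 3], load = 38
  Machine 2: jobs [19, 9, 6, 4], load = 38
Makespan = max load = 38

38


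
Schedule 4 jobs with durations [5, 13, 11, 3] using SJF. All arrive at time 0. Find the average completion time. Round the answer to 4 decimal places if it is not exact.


SJF order (ascending): [3, 5, 11, 13]
Completion times:
  Job 1: burst=3, C=3
  Job 2: burst=5, C=8
  Job 3: burst=11, C=19
  Job 4: burst=13, C=32
Average completion = 62/4 = 15.5

15.5


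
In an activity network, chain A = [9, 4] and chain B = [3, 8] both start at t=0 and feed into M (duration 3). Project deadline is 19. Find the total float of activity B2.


Forward pass: ES(B2) = sum of predecessors on chain B = 3
EF = ES + duration = 3 + 8 = 11
Backward pass: LF(M) = deadline = 19; LS(M) = 19 - 3 = 16
LF(B2) = LS(M) - sum(successors on chain B) = 16 - 0 = 16
LS = LF - duration = 16 - 8 = 8
Total float = LS - ES = 8 - 3 = 5

5


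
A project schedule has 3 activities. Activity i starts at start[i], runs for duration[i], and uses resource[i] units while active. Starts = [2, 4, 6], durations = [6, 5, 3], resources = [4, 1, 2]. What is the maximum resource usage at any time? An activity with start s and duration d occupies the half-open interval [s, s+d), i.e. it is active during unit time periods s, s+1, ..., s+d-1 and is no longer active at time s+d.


Each activity i is active on [start_i, start_i + duration_i).
Compute total resource usage per time slot:
  t=0: active resources = [], total = 0
  t=1: active resources = [], total = 0
  t=2: active resources = [4], total = 4
  t=3: active resources = [4], total = 4
  t=4: active resources = [4, 1], total = 5
  t=5: active resources = [4, 1], total = 5
  t=6: active resources = [4, 1, 2], total = 7
  t=7: active resources = [4, 1, 2], total = 7
  t=8: active resources = [1, 2], total = 3
Peak resource demand = 7

7


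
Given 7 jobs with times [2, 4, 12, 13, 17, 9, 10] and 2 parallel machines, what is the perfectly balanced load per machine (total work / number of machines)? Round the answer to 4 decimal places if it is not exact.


Total processing time = 2 + 4 + 12 + 13 + 17 + 9 + 10 = 67
Number of machines = 2
Ideal balanced load = 67 / 2 = 33.5

33.5


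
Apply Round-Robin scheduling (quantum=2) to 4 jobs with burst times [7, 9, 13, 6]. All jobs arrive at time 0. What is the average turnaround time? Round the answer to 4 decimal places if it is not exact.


Time quantum = 2
Execution trace:
  J1 runs 2 units, time = 2
  J2 runs 2 units, time = 4
  J3 runs 2 units, time = 6
  J4 runs 2 units, time = 8
  J1 runs 2 units, time = 10
  J2 runs 2 units, time = 12
  J3 runs 2 units, time = 14
  J4 runs 2 units, time = 16
  J1 runs 2 units, time = 18
  J2 runs 2 units, time = 20
  J3 runs 2 units, time = 22
  J4 runs 2 units, time = 24
  J1 runs 1 units, time = 25
  J2 runs 2 units, time = 27
  J3 runs 2 units, time = 29
  J2 runs 1 units, time = 30
  J3 runs 2 units, time = 32
  J3 runs 2 units, time = 34
  J3 runs 1 units, time = 35
Finish times: [25, 30, 35, 24]
Average turnaround = 114/4 = 28.5

28.5


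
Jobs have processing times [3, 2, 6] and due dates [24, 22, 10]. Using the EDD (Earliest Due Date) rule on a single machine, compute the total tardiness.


Sort by due date (EDD order): [(6, 10), (2, 22), (3, 24)]
Compute completion times and tardiness:
  Job 1: p=6, d=10, C=6, tardiness=max(0,6-10)=0
  Job 2: p=2, d=22, C=8, tardiness=max(0,8-22)=0
  Job 3: p=3, d=24, C=11, tardiness=max(0,11-24)=0
Total tardiness = 0

0


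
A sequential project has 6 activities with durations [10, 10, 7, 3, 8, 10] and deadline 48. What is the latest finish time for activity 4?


LF(activity 4) = deadline - sum of successor durations
Successors: activities 5 through 6 with durations [8, 10]
Sum of successor durations = 18
LF = 48 - 18 = 30

30


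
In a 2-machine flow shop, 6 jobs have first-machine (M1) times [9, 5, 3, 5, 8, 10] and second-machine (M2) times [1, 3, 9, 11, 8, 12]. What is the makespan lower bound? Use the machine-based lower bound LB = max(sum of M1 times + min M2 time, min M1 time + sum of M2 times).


LB1 = sum(M1 times) + min(M2 times) = 40 + 1 = 41
LB2 = min(M1 times) + sum(M2 times) = 3 + 44 = 47
Lower bound = max(LB1, LB2) = max(41, 47) = 47

47


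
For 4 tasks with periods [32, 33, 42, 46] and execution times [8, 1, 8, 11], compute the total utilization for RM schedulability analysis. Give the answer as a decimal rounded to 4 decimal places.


Compute individual utilizations (exact fractions):
  Task 1: C/T = 8/32 = 1/4 (approx. 0.25)
  Task 2: C/T = 1/33 (approx. 0.0303)
  Task 3: C/T = 8/42 = 4/21 (approx. 0.1905)
  Task 4: C/T = 11/46 (approx. 0.2391)
Total utilization U = 1/4 + 1/33 + 4/21 + 11/46 = 5029/7084
Rounded to 4 decimal places: U = 0.7099
RM (Liu & Layland) bound for 4 tasks = 0.756828; compare with U = 5029/7084 (approx. 0.709910)
U <= bound, so schedulable by RM sufficient condition.

0.7099


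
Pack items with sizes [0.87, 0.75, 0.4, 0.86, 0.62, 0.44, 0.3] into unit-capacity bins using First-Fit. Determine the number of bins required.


Place items sequentially using First-Fit:
  Item 0.87 -> new Bin 1
  Item 0.75 -> new Bin 2
  Item 0.4 -> new Bin 3
  Item 0.86 -> new Bin 4
  Item 0.62 -> new Bin 5
  Item 0.44 -> Bin 3 (now 0.84)
  Item 0.3 -> Bin 5 (now 0.92)
Total bins used = 5

5


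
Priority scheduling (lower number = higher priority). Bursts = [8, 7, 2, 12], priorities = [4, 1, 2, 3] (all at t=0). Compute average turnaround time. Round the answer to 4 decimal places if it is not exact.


Sort by priority (ascending = highest first):
Order: [(1, 7), (2, 2), (3, 12), (4, 8)]
Completion times:
  Priority 1, burst=7, C=7
  Priority 2, burst=2, C=9
  Priority 3, burst=12, C=21
  Priority 4, burst=8, C=29
Average turnaround = 66/4 = 16.5

16.5


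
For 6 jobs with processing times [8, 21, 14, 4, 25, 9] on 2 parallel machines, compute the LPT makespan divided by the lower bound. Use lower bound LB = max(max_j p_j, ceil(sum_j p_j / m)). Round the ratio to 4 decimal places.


LPT order: [25, 21, 14, 9, 8, 4]
Machine loads after assignment: [42, 39]
LPT makespan = 42
Lower bound = max(max_job, ceil(total/2)) = max(25, 41) = 41
Ratio = 42 / 41 = 1.0244

1.0244


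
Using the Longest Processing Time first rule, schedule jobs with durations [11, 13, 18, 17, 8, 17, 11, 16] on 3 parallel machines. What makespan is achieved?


Sort jobs in decreasing order (LPT): [18, 17, 17, 16, 13, 11, 11, 8]
Assign each job to the least loaded machine:
  Machine 1: jobs [18, 11, 11], load = 40
  Machine 2: jobs [17, 16], load = 33
  Machine 3: jobs [17, 13, 8], load = 38
Makespan = max load = 40

40


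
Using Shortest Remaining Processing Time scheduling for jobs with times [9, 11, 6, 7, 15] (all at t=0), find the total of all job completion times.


Since all jobs arrive at t=0, SRPT equals SPT ordering.
SPT order: [6, 7, 9, 11, 15]
Completion times:
  Job 1: p=6, C=6
  Job 2: p=7, C=13
  Job 3: p=9, C=22
  Job 4: p=11, C=33
  Job 5: p=15, C=48
Total completion time = 6 + 13 + 22 + 33 + 48 = 122

122


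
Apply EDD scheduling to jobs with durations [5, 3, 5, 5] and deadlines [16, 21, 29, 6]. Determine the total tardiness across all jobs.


Sort by due date (EDD order): [(5, 6), (5, 16), (3, 21), (5, 29)]
Compute completion times and tardiness:
  Job 1: p=5, d=6, C=5, tardiness=max(0,5-6)=0
  Job 2: p=5, d=16, C=10, tardiness=max(0,10-16)=0
  Job 3: p=3, d=21, C=13, tardiness=max(0,13-21)=0
  Job 4: p=5, d=29, C=18, tardiness=max(0,18-29)=0
Total tardiness = 0

0


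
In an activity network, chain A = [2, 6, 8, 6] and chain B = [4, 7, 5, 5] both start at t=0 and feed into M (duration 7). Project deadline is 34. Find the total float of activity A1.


Forward pass: ES(A1) = sum of predecessors on chain A = 0
EF = ES + duration = 0 + 2 = 2
Backward pass: LF(M) = deadline = 34; LS(M) = 34 - 7 = 27
LF(A1) = LS(M) - sum(successors on chain A) = 27 - 20 = 7
LS = LF - duration = 7 - 2 = 5
Total float = LS - ES = 5 - 0 = 5

5


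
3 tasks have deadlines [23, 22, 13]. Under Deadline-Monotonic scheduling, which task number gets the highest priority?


Sort tasks by relative deadline (ascending):
  Task 3: deadline = 13
  Task 2: deadline = 22
  Task 1: deadline = 23
Priority order (highest first): [3, 2, 1]
Highest priority task = 3

3


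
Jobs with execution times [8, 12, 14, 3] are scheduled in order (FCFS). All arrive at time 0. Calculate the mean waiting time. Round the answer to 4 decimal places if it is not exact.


FCFS order (as given): [8, 12, 14, 3]
Waiting times:
  Job 1: wait = 0
  Job 2: wait = 8
  Job 3: wait = 20
  Job 4: wait = 34
Sum of waiting times = 62
Average waiting time = 62/4 = 15.5

15.5


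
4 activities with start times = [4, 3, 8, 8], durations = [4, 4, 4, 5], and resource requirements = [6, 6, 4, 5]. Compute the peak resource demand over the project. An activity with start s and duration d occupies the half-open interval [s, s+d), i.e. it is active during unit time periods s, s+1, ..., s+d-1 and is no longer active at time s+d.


Each activity i is active on [start_i, start_i + duration_i).
Compute total resource usage per time slot:
  t=0: active resources = [], total = 0
  t=1: active resources = [], total = 0
  t=2: active resources = [], total = 0
  t=3: active resources = [6], total = 6
  t=4: active resources = [6, 6], total = 12
  t=5: active resources = [6, 6], total = 12
  t=6: active resources = [6, 6], total = 12
  t=7: active resources = [6], total = 6
  t=8: active resources = [4, 5], total = 9
  t=9: active resources = [4, 5], total = 9
  t=10: active resources = [4, 5], total = 9
  t=11: active resources = [4, 5], total = 9
  t=12: active resources = [5], total = 5
Peak resource demand = 12

12


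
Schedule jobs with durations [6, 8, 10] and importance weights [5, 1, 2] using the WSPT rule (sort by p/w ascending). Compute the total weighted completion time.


Compute p/w ratios and sort ascending (WSPT): [(6, 5), (10, 2), (8, 1)]
Compute weighted completion times:
  Job (p=6,w=5): C=6, w*C=5*6=30
  Job (p=10,w=2): C=16, w*C=2*16=32
  Job (p=8,w=1): C=24, w*C=1*24=24
Total weighted completion time = 86

86


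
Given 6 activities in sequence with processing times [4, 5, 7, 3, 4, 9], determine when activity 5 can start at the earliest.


Activity 5 starts after activities 1 through 4 complete.
Predecessor durations: [4, 5, 7, 3]
ES = 4 + 5 + 7 + 3 = 19

19


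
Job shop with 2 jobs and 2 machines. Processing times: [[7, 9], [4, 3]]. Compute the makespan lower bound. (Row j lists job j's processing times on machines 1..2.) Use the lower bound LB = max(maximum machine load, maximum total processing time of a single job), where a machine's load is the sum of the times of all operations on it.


Machine loads:
  Machine 1: 7 + 4 = 11
  Machine 2: 9 + 3 = 12
Max machine load = 12
Job totals:
  Job 1: 16
  Job 2: 7
Max job total = 16
Lower bound = max(12, 16) = 16

16


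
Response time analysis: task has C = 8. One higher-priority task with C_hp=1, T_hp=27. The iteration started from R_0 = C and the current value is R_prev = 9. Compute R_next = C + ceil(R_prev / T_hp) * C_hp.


R_next = C + ceil(R_prev / T_hp) * C_hp
ceil(9 / 27) = ceil(0.3333) = 1
Interference = 1 * 1 = 1
R_next = 8 + 1 = 9
R_next = R_prev, so the iteration has converged (response time = 9).

9


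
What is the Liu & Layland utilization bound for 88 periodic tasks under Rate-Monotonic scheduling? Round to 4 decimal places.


Compute 2^(1/88) = 1.0079077751
Subtract 1: 1.0079077751 - 1 = 0.0079077751
Multiply by n: 88 * 0.0079077751 = 0.6958842088
Round to 4 dp: 0.6959

0.6959


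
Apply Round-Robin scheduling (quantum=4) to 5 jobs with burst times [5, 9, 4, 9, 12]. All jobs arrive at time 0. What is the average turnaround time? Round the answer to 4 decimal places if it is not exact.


Time quantum = 4
Execution trace:
  J1 runs 4 units, time = 4
  J2 runs 4 units, time = 8
  J3 runs 4 units, time = 12
  J4 runs 4 units, time = 16
  J5 runs 4 units, time = 20
  J1 runs 1 units, time = 21
  J2 runs 4 units, time = 25
  J4 runs 4 units, time = 29
  J5 runs 4 units, time = 33
  J2 runs 1 units, time = 34
  J4 runs 1 units, time = 35
  J5 runs 4 units, time = 39
Finish times: [21, 34, 12, 35, 39]
Average turnaround = 141/5 = 28.2

28.2


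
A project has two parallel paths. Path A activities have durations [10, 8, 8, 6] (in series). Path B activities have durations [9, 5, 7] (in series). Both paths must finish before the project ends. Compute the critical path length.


Path A total = 10 + 8 + 8 + 6 = 32
Path B total = 9 + 5 + 7 = 21
Critical path = longest path = max(32, 21) = 32

32


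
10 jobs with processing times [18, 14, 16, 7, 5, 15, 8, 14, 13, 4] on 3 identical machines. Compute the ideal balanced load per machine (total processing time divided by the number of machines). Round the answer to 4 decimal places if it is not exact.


Total processing time = 18 + 14 + 16 + 7 + 5 + 15 + 8 + 14 + 13 + 4 = 114
Number of machines = 3
Ideal balanced load = 114 / 3 = 38.0

38.0


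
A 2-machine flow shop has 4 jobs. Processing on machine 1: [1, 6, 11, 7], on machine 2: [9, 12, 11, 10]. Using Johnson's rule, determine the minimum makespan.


Apply Johnson's rule:
  Group 1 (a <= b): [(1, 1, 9), (2, 6, 12), (4, 7, 10), (3, 11, 11)]
  Group 2 (a > b): []
Optimal job order: [1, 2, 4, 3]
Schedule:
  Job 1: M1 done at 1, M2 done at 10
  Job 2: M1 done at 7, M2 done at 22
  Job 4: M1 done at 14, M2 done at 32
  Job 3: M1 done at 25, M2 done at 43
Makespan = 43

43


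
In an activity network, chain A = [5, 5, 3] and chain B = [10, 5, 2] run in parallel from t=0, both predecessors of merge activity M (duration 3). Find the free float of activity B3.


ES(B3) = sum of predecessors on chain B = 15
EF(B3) = ES + duration = 15 + 2 = 17
Successor of B3 is M. ES(M) = max(sum(A), sum(B)) = max(13, 17) = 17
Free float = ES(successor) - EF(current) = 17 - 17 = 0

0


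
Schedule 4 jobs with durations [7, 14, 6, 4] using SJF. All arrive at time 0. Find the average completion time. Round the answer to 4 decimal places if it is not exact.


SJF order (ascending): [4, 6, 7, 14]
Completion times:
  Job 1: burst=4, C=4
  Job 2: burst=6, C=10
  Job 3: burst=7, C=17
  Job 4: burst=14, C=31
Average completion = 62/4 = 15.5

15.5


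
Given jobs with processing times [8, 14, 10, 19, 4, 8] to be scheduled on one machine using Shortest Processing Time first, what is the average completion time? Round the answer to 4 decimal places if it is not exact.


Sort jobs by processing time (SPT order): [4, 8, 8, 10, 14, 19]
Compute completion times sequentially:
  Job 1: processing = 4, completes at 4
  Job 2: processing = 8, completes at 12
  Job 3: processing = 8, completes at 20
  Job 4: processing = 10, completes at 30
  Job 5: processing = 14, completes at 44
  Job 6: processing = 19, completes at 63
Sum of completion times = 173
Average completion time = 173/6 = 28.8333

28.8333


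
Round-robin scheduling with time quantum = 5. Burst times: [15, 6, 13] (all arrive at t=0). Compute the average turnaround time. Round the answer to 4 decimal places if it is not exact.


Time quantum = 5
Execution trace:
  J1 runs 5 units, time = 5
  J2 runs 5 units, time = 10
  J3 runs 5 units, time = 15
  J1 runs 5 units, time = 20
  J2 runs 1 units, time = 21
  J3 runs 5 units, time = 26
  J1 runs 5 units, time = 31
  J3 runs 3 units, time = 34
Finish times: [31, 21, 34]
Average turnaround = 86/3 = 28.6667

28.6667
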